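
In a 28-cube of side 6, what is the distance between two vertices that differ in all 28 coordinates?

d = √(6² + 6² + ... + 6²) [28 terms] = √(28·6²) = 6√28 ≈ 31.749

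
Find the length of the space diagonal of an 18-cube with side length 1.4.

Diagonal = √18 · 1.4 ≈ 5.9397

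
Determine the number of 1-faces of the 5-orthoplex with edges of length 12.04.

f_1(5-orthoplex) = 2^2 · (5 choose 2) = 40.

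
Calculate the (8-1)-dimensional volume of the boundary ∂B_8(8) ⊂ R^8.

|∂B_8(8)| = 2097152·π^4/3 ≈ 6.80939e+07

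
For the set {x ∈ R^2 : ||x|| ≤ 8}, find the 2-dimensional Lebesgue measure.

V_2(8) = π^(2/2) · (8)^2 / Γ(2/2 + 1) = 64·π ≈ 201.062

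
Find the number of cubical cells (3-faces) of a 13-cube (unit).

f_3(13-cube) = (13 choose 3) · 2^10 = 292864.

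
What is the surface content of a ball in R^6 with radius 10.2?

The surface area of an n-ball is 2π^(n/2) r^(n-1) / Γ(n/2). For n=6, r=10.2: 3.42334e+06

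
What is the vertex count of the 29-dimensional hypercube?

The 29-cube has 2^29 = 536870912 vertices.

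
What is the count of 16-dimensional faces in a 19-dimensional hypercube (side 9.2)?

f_16(19-cube) = (19 choose 16) · 2^3 = 7752.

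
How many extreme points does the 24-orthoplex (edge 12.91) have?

The vertices are ±e_1, ..., ±e_24, so there are 2·24 = 48.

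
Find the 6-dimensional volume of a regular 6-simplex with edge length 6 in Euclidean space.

For a regular n-simplex with edge a, V = (a^n / n!)·√((n+1)/2^n). With a=6, n=6: V ≈ 21.4306.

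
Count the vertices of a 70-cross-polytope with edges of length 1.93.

Number of vertices = 2n = 140.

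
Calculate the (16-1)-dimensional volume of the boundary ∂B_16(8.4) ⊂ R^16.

|∂B_16(8.4)| ≈ 2.75415e+14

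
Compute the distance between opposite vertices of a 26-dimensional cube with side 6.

The space diagonal of an n-cube of side s is s√n. Here 6·√26 ≈ 30.5941.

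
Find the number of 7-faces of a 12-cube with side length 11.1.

Number of 7-faces = C(12,7) · 2^(12-7) = 792 · 32 = 25344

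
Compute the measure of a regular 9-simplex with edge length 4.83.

For a regular n-simplex with edge a, V = (a^n / n!)·√((n+1)/2^n). With a=4.83, n=9: V ≈ 0.550968.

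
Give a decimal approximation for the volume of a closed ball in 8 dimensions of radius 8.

V = 2097152·π^4/3 ≈ 6.80939e+07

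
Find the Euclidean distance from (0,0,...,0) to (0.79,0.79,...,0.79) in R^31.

The space diagonal of an n-cube of side s is s√n. Here 0.79·√31 ≈ 4.39853.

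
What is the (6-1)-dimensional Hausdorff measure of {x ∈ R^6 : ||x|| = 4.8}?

|∂B_6(4.8)| ≈ 79005.2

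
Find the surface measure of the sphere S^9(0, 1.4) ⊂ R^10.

S_10(1.4) = 2·π^(10/2)·(1.4)^9 / Γ(10/2) ≈ 526.891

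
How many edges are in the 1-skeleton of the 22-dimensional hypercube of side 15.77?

Number of 1-faces = C(22,1)·2^(22-1) = 22·2097152 = 46137344.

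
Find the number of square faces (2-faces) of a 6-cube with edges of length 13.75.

Number of 2-faces = C(6,2) · 2^(6-2) = 15 · 16 = 240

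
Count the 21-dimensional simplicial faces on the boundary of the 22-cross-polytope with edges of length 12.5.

f_21(22-orthoplex) = 2^22 · (22 choose 22) = 4194304.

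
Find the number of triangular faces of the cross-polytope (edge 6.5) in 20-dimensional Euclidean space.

An n-cross-polytope has 2^(k+1)·C(n,k+1) k-faces. Here 2^3·C(20,3) = 8·1140 = 9120.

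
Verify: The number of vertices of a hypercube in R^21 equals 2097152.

True. The 21-cube has 2^21 = 2097152 vertices.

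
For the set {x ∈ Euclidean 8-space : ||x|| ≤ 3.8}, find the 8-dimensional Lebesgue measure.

V_8(3.8) = π^(8/2) · (3.8)^8 / Γ(8/2 + 1) ≈ 176464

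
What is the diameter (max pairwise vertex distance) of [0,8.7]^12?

||(8.7,8.7,...,8.7)|| = √(12)·8.7 ≈ 30.1377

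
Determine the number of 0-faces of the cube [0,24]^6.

An n-cube has C(n,k)·2^(n-k) k-faces. Here C(6,0)·2^6 = 1·64 = 64.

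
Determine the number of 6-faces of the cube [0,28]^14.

f_6(14-cube) = (14 choose 6) · 2^8 = 768768.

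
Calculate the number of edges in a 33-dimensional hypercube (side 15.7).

An n-cube has n·2^(n-1) edges. With n = 33: 33·4294967296 = 141733920768.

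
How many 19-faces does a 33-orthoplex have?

Each 19-face is the convex hull of 20 vertices, one chosen as ±e_i from each of 20 distinct axes: 2^20·C(33,20) = 601008572989440.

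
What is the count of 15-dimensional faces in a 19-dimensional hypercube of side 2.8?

Choose 15 of 19 axes to span the face (C(19,15) = 3876 ways), then fix each of the remaining 4 coordinates at one of its two extreme values (2^4 = 16 ways): 3876·16 = 62016.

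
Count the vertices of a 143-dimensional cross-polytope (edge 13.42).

Number of vertices = 2n = 286.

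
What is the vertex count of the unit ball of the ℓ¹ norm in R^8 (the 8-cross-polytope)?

Number of vertices = 2n = 16.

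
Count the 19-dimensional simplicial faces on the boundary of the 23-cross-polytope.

f_19(23-orthoplex) = 2^20 · (23 choose 20) = 1857028096.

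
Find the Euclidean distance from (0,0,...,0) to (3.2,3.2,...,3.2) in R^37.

||(3.2,3.2,...,3.2)|| = √(37)·3.2 ≈ 19.4648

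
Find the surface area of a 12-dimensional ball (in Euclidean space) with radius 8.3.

The surface area of an n-ball is 2π^(n/2) r^(n-1) / Γ(n/2). For n=12, r=8.3: 2.06351e+11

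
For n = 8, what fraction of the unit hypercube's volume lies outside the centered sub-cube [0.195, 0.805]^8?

Shell fraction = 1 - (1-0.39)^8 ≈ 0.980829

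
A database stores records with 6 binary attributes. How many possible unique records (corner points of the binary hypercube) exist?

Number of vertices = 2^6 = 64.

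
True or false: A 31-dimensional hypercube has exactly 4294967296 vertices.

False. The 31-cube has 2^31 = 2147483648 vertices.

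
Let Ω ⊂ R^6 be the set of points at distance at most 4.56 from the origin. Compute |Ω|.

V_6(4.56) = π^(6/2) · (4.56)^6 / Γ(6/2 + 1) ≈ 46460.9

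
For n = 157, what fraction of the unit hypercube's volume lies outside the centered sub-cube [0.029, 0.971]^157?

The inner cube has side 1-2·0.029 = 0.942 and volume (0.942)^157 ≈ 8.433e-05, so the shell holds 0.999916 of the volume.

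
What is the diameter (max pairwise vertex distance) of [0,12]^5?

Diagonal = √5 · 12 ≈ 26.8328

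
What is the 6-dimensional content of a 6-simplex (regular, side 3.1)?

For a regular n-simplex with edge a, V = (a^n / n!)·√((n+1)/2^n). With a=3.1, n=6: V ≈ 0.407659.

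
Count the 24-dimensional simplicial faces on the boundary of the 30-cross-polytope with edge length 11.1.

Each 24-face is the convex hull of 25 vertices, one chosen as ±e_i from each of 25 distinct axes: 2^25·C(30,25) = 4781707886592.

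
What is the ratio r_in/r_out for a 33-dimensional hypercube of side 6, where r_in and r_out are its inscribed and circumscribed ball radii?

r_in = 6/2 (half the side); r_out = 6√33/2 (half the diagonal). Ratio = 1/√33 ≈ 0.174078.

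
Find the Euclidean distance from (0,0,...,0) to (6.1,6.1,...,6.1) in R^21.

||(6.1,6.1,...,6.1)|| = √(21)·6.1 ≈ 27.9537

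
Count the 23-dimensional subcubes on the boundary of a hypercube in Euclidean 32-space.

Number of 23-faces = C(32,23) · 2^(32-23) = 28048800 · 512 = 14360985600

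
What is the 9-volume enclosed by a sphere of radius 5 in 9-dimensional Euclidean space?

Volume = π^{9/2}·(5)^9/Γ(11/2) = 12500000·π^4/189 ≈ 6.4424e+06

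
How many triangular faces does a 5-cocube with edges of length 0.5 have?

f_2(5-orthoplex) = 2^3 · (5 choose 3) = 80.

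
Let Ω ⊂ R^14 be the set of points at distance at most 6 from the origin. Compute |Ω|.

Volume = π^{14/2}·(6)^14/Γ(8) = 544195584·π^7/35 ≈ 4.69609e+10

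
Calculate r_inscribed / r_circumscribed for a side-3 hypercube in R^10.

Ratio = (s/2)/(s√10/2) = 10^(-1/2) ≈ 0.316228.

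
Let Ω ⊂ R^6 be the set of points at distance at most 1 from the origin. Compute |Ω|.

V = π^3/6 ≈ 5.16771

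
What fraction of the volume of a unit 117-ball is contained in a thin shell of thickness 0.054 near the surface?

Shell fraction = 1 - (1-0.054)^117 ≈ 0.998489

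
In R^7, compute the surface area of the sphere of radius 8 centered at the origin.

S = n·V_n(r)/r = 7·V_7(8)/8 (volume-to-surface relation), giving 4194304·π^3/15 ≈ 8.66998e+06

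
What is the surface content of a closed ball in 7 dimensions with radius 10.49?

S = n·V_n(r)/r = 7·V_7(10.49)/10.49 (volume-to-surface relation), giving 4.40688e+07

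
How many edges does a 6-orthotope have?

The 6-cube has n·2^(n-1) = 6·2^5 = 6·32 = 192 edges.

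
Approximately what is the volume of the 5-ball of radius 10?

V = 160000·π^2/3 ≈ 526379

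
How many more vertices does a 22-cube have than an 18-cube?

The 22-cube has 2^22 = 4194304 vertices. The 18-cube has 2^18 = 262144 vertices. Difference: 4194304 - 262144 = 3932160.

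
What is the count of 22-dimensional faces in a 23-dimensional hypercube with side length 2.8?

f_22(23-cube) = (23 choose 22) · 2^1 = 46.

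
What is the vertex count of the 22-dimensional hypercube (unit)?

The 22-cube has 2^22 = 4194304 vertices.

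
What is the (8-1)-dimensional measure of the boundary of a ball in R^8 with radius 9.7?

The surface area of an n-ball is 2π^(n/2) r^(n-1) / Γ(n/2). For n=8, r=9.7: 2.6235e+08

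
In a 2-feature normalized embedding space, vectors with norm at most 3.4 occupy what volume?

Volume = π^{2/2}·(3.4)^2/Γ(2) ≈ 36.3168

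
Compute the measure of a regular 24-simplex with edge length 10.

V_24 = √(25) · 10^24 / (24! · 2^(24/2)) ≈ 0.00196745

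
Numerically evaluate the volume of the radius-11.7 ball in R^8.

The n-ball volume is π^(n/2)·r^n/Γ(n/2+1). With n=8, r=11.7: V ≈ 1.4252e+09.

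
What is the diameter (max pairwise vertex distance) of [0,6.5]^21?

Diagonal = √21 · 6.5 ≈ 29.7867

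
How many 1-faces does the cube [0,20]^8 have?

Number of 1-faces = C(8,1)·2^(8-1) = 8·128 = 1024.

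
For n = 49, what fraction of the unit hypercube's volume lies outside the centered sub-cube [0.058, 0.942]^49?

The inner cube has side 1-2·0.058 = 0.884 and volume (0.884)^49 ≈ 0.002378, so the shell holds 0.997622 of the volume.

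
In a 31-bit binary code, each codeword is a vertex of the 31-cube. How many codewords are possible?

An n-cube has 2^n vertices; for n = 31 that is 2^31 = 2147483648.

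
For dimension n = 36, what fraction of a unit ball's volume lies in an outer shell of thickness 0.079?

1 - (1-0.079)^36 ≈ 0.948317 ≈ 94.83%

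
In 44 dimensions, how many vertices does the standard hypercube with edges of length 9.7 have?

Each vertex is a binary string of length 44, so there are 2^44 = 17592186044416.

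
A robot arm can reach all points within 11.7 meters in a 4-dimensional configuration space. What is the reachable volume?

V_4(11.7) = π^(4/2) · (11.7)^4 / Γ(4/2 + 1) ≈ 92472.6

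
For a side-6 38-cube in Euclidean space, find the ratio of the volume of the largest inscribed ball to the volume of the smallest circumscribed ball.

The radii are 6/2 and 6√38/2, so the volume ratio is (1/√38)^38 = 38^{-38/2} ≈ 9.64077e-31.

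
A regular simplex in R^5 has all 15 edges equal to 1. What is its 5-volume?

Volume = 1^5 · √(6/2^5) / 5! ≈ 0.00360844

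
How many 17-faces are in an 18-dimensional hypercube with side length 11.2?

Choose 17 of 18 axes to span the face (C(18,17) = 18 ways), then fix each of the remaining 1 coordinate at one of its two extreme values (2^1 = 2 ways): 18·2 = 36.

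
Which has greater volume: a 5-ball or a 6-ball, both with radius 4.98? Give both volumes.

V_5(4.98) ≈ 16123. V_6(4.98) ≈ 78826.9. The 6-ball is larger.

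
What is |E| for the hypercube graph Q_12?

An n-cube has n·2^(n-1) edges. With n = 12: 12·2048 = 24576.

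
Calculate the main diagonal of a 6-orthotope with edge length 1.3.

||(1.3,1.3,...,1.3)|| = √(6)·1.3 ≈ 3.18434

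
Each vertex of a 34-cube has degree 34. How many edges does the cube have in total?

An n-cube has n·2^(n-1) edges. With n = 34: 34·8589934592 = 292057776128.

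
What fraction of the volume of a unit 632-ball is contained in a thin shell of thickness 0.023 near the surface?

V(inner)/V(outer) = ((1-0.023)/1)^632 ≈ 4.105e-07, so the shell fraction is 0.9999995895.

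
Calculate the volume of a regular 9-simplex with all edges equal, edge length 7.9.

V_9 = √(10) · 7.9^9 / (9! · 2^(9/2)) ≈ 46.1579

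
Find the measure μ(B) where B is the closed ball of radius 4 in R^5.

V = 8192·π^2/15 ≈ 5390.12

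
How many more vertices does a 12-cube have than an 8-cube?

The 12-cube has 2^12 = 4096 vertices. The 8-cube has 2^8 = 256 vertices. Difference: 4096 - 256 = 3840.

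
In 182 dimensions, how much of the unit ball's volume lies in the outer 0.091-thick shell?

Shell fraction = 1 - (1-0.091)^182 ≈ 0.9999999713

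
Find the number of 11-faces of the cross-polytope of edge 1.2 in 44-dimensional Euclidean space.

f_11(44-orthoplex) = 2^12 · (44 choose 12) = 86387435982848.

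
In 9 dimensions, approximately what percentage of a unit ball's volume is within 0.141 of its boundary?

1 - (1-0.141)^9 ≈ 0.745353 ≈ 74.54%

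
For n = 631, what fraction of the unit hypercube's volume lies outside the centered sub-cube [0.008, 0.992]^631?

Shell fraction = 1 - (1-0.016)^631 ≈ 0.999962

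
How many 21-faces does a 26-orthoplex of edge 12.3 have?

An n-cross-polytope has 2^(k+1)·C(n,k+1) k-faces. Here 2^22·C(26,22) = 4194304·14950 = 62704844800.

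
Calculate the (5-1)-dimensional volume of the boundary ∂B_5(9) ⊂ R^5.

The surface area of an n-ball is 2π^(n/2) r^(n-1) / Γ(n/2). For n=5, r=9: 17496·π^2 ≈ 172679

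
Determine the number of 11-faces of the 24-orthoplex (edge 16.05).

Each 11-face is the convex hull of 12 vertices, one chosen as ±e_i from each of 12 distinct axes: 2^12·C(24,12) = 11076222976.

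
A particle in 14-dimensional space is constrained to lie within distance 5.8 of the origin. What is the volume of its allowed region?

V_14(5.8) = π^(14/2) · (5.8)^14 / Γ(14/2 + 1) ≈ 2.92153e+10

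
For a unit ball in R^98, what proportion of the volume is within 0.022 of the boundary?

1 - (1-0.022)^98 ≈ 0.886966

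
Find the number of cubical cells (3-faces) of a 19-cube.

f_3(19-cube) = (19 choose 3) · 2^16 = 63504384.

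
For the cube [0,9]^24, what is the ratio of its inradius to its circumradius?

r_in / r_out = (9/2) / (9√24/2) = 1/√24 ≈ 0.204124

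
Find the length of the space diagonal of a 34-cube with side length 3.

The space diagonal of an n-cube of side s is s√n. Here 3·√34 ≈ 17.4929.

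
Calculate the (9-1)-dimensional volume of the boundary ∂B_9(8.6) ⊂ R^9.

|∂B_9(8.6)| ≈ 8.88276e+08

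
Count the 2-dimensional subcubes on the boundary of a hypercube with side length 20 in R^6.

Number of 2-faces = C(6,2) · 2^(6-2) = 15 · 16 = 240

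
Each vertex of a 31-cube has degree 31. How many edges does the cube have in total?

The 31-cube has n·2^(n-1) = 31·2^30 = 31·1073741824 = 33285996544 edges.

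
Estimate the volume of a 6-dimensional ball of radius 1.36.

Volume = π^{6/2}·(1.36)^6/Γ(4) ≈ 32.6988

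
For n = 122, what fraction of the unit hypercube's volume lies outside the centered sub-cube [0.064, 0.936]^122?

The inner cube has side 1-2·0.064 = 0.872 and volume (0.872)^122 ≈ 5.534e-08, so the shell holds 0.9999999447 of the volume.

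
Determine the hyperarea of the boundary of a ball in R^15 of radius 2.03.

S = n·V_n(r)/r = 15·V_15(2.03)/2.03 (volume-to-surface relation), giving 115469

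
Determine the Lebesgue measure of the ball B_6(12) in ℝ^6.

Volume = π^{6/2}·(12)^6/Γ(4) = 497664·π^3 ≈ 1.54307e+07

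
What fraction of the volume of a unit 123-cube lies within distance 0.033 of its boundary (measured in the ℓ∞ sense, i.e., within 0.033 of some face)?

1 - (1 - 2·0.033)^123 = 1 - 0.934^123 ≈ 0.999775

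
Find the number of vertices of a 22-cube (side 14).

Each vertex is a binary string of length 22, so there are 2^22 = 4194304.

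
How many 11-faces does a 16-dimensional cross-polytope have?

f_11(16-orthoplex) = 2^12 · (16 choose 12) = 7454720.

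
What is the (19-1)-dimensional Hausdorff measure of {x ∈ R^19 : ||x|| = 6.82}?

S_19(6.82) = 2·π^(19/2)·(6.82)^18 / Γ(19/2) ≈ 9.02526e+14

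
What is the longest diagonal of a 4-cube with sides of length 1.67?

Diagonal = √4 · 1.67 = 3.34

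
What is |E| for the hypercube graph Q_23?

Number of 1-faces = C(23,1)·2^(23-1) = 23·4194304 = 96468992.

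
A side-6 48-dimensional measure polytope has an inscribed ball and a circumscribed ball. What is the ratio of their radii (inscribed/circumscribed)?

r_in / r_out = (6/2) / (6√48/2) = 1/√48 ≈ 0.144338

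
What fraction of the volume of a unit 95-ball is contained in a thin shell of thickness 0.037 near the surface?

V(inner)/V(outer) = ((1-0.037)/1)^95 ≈ 0.02783, so the shell fraction is 0.972171.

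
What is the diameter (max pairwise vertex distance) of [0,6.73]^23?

||(6.73,6.73,...,6.73)|| = √(23)·6.73 ≈ 32.2759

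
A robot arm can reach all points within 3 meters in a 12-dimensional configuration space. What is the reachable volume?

V_12(3) = π^(12/2) · (3)^12 / Γ(12/2 + 1) = 59049·π^6/80 ≈ 709613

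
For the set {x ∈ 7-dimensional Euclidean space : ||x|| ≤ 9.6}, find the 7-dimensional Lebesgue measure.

Volume = π^{7/2}·(9.6)^7/Γ(9/2) ≈ 3.55041e+07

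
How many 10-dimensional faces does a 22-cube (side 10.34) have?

Number of 10-faces = C(22,10) · 2^(22-10) = 646646 · 4096 = 2648662016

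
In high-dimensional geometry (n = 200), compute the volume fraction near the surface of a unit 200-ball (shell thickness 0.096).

1 - (1-0.096)^200 ≈ 0.9999999983 ≈ (100 - 1.71e-07)%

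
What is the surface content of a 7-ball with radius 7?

S = n·V_n(r)/r = 7·V_7(7)/7 (volume-to-surface relation), giving 1882384·π^3/15 ≈ 3.89105e+06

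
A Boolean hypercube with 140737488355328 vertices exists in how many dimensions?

2^n = 140737488355328 ⇒ n = log_2(140737488355328) = 47.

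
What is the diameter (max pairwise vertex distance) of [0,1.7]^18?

The space diagonal of an n-cube of side s is s√n. Here 1.7·√18 ≈ 7.21249.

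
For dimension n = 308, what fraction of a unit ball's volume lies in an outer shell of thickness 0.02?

1 - (1-0.02)^308 ≈ 0.998016 ≈ 99.80%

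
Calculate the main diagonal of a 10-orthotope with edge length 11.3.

||(11.3,11.3,...,11.3)|| = √(10)·11.3 ≈ 35.7337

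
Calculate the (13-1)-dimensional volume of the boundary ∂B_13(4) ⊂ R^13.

The surface area of an n-ball is 2π^(n/2) r^(n-1) / Γ(n/2). For n=13, r=4: 2147483648·π^6/10395 ≈ 1.98612e+08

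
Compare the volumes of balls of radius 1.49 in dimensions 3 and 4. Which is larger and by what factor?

V_3(1.49) ≈ 13.8563, V_4(1.49) ≈ 24.3229. The 4-ball is larger by a factor of 1.755.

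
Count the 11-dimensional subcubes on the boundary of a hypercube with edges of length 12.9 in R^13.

An n-cube has C(n,k)·2^(n-k) k-faces. Here C(13,11)·2^2 = 78·4 = 312.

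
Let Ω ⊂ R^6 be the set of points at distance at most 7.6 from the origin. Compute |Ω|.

Volume = π^{6/2}·(7.6)^6/Γ(4) ≈ 995818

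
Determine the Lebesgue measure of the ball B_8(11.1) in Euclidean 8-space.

The n-ball volume is π^(n/2)·r^n/Γ(n/2+1). With n=8, r=11.1: V ≈ 9.35346e+08.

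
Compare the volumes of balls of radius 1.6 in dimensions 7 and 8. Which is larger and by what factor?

V_7(1.6) ≈ 126.829, V_8(1.6) ≈ 174.32. The 8-ball is larger by a factor of 1.374.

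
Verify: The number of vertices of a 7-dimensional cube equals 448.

False. The 7-cube has 2^7 = 128 vertices.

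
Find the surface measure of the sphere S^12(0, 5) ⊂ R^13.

S_13(5) = 2·π^(13/2)·(5)^12 / Γ(13/2) = 6250000000·π^6/2079 ≈ 2.89018e+09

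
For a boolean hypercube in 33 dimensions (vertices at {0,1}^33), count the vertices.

Number of vertices = 2^33 = 8589934592.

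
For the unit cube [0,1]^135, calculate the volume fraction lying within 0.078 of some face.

The inner cube has side 1-2·0.078 = 0.844 and volume (0.844)^135 ≈ 1.138e-10, so the shell holds 1 - 1.138e-10 of the volume.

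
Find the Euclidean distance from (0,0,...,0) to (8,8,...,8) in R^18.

The space diagonal of an n-cube of side s is s√n. Here 8·√18 ≈ 33.9411.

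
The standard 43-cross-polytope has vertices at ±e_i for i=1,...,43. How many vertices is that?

Number of vertices = 2n = 86.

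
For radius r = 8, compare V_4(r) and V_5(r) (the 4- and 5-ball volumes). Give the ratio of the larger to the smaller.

V_4(8) ≈ 20212.9, V_5(8) ≈ 172484. The 5-ball is larger by a factor of 8.533.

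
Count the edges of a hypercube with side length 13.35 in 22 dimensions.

Each of the 2^22 = 4194304 vertices has degree 22; total edges = 22·2^22/2 = 46137344.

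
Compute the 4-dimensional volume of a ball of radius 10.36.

Volume = π^{4/2}·(10.36)^4/Γ(3) ≈ 56847.2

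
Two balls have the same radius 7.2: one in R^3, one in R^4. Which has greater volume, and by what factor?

V_3(7.2) ≈ 1563.46, V_4(7.2) ≈ 13261.7. The 4-ball is larger by a factor of 8.482.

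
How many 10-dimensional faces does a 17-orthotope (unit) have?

Choose 10 of 17 axes to span the face (C(17,10) = 19448 ways), then fix each of the remaining 7 coordinates at one of its two extreme values (2^7 = 128 ways): 19448·128 = 2489344.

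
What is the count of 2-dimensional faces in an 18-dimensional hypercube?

Number of 2-faces = C(18,2) · 2^(18-2) = 153 · 65536 = 10027008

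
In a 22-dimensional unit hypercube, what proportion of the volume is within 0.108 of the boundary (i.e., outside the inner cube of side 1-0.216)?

Shell fraction = 1 - (1-0.216)^22 ≈ 0.995269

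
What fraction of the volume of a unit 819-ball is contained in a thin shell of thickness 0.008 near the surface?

1 - (1-0.008)^819 ≈ 0.99861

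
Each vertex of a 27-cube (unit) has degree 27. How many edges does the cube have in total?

An n-cube has n·2^(n-1) edges. With n = 27: 27·67108864 = 1811939328.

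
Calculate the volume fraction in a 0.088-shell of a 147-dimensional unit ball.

1 - (1-0.088)^147 ≈ 0.999998684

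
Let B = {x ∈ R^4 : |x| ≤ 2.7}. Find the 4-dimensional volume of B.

V_4(2.7) = π^(4/2) · (2.7)^4 / Γ(4/2 + 1) ≈ 262.256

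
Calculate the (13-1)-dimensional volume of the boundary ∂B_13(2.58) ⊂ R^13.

S_13(2.58) = 2·π^(13/2)·(2.58)^12 / Γ(13/2) ≈ 1.02972e+06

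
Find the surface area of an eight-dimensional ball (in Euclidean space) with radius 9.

|∂B_8(9)| = 1594323·π^4 ≈ 1.55302e+08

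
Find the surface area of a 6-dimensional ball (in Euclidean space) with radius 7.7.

The surface area of an n-ball is 2π^(n/2) r^(n-1) / Γ(n/2). For n=6, r=7.7: 839273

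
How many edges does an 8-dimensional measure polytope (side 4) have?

The 8-cube has n·2^(n-1) = 8·2^7 = 8·128 = 1024 edges.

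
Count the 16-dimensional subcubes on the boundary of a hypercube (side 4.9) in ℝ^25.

Choose 16 of 25 axes to span the face (C(25,16) = 2042975 ways), then fix each of the remaining 9 coordinates at one of its two extreme values (2^9 = 512 ways): 2042975·512 = 1046003200.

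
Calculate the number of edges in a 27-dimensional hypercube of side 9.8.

Each of the 2^27 = 134217728 vertices has degree 27; total edges = 27·2^27/2 = 1811939328.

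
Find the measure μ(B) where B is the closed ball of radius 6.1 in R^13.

The n-ball volume is π^(n/2)·r^n/Γ(n/2+1). With n=13, r=6.1: V ≈ 1.47445e+10.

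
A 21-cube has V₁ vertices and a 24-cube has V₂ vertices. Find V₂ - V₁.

V₁ = 2^21 = 2097152. V₂ = 2^24 = 16777216. V₂ - V₁ = 14680064.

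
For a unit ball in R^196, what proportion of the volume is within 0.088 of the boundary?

1 - (1-0.088)^196 ≈ 0.9999999856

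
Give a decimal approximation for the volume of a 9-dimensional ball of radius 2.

V = 16384·π^4/945 ≈ 1688.84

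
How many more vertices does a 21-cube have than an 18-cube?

The 21-cube has 2^21 = 2097152 vertices. The 18-cube has 2^18 = 262144 vertices. Difference: 2097152 - 262144 = 1835008.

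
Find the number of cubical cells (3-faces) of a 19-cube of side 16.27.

Number of 3-faces = C(19,3) · 2^(19-3) = 969 · 65536 = 63504384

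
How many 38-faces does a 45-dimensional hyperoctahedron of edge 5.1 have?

Each 38-face is the convex hull of 39 vertices, one chosen as ±e_i from each of 39 distinct axes: 2^39·C(45,39) = 4477794089466593280.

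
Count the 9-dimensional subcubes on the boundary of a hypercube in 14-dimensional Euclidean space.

f_9(14-cube) = (14 choose 9) · 2^5 = 64064.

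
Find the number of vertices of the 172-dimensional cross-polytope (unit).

The vertices are ±e_1, ..., ±e_172, so there are 2·172 = 344.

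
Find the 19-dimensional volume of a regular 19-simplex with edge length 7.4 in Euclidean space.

V = (7.4^19 / 19!) · √((19+1) / 2^19) ≈ 0.00166356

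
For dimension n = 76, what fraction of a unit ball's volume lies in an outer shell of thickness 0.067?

1 - (1-0.067)^76 ≈ 0.99486 ≈ 99.49%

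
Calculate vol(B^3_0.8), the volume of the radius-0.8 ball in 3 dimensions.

Volume = π^{3/2}·(0.8)^3/Γ(5/2) ≈ 2.14466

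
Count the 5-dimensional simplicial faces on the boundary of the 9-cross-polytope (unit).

Number of 5-faces = 2^(5+1) · C(9,5+1) = 64 · 84 = 5376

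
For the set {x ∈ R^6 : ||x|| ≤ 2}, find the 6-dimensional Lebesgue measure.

The n-ball volume is π^(n/2)·r^n/Γ(n/2+1). With n=6, r=2: V = 32·π^3/3 ≈ 330.734.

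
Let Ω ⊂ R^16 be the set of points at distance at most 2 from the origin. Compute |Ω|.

V_16(2) = π^(16/2) · (2)^16 / Γ(16/2 + 1) = 512·π^8/315 ≈ 15422.6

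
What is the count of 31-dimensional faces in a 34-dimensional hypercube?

Number of 31-faces = C(34,31) · 2^(34-31) = 5984 · 8 = 47872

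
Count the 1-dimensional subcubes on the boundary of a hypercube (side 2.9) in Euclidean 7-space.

Choose 1 of 7 axes to span the face (C(7,1) = 7 ways), then fix each of the remaining 6 coordinates at one of its two extreme values (2^6 = 64 ways): 7·64 = 448.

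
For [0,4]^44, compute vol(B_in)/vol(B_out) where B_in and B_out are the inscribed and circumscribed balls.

V_in / V_out = (r_in/r_out)^44 = (1/√44)^44 = 44^(-44/2) ≈ 6.98299e-37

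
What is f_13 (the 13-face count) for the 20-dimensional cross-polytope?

An n-cross-polytope has 2^(k+1)·C(n,k+1) k-faces. Here 2^14·C(20,14) = 16384·38760 = 635043840.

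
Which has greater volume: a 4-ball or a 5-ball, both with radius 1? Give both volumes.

V_4(1) ≈ 4.9348. V_5(1) ≈ 5.26379. The 5-ball is larger.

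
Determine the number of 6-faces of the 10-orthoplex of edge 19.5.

Number of 6-faces = 2^(6+1) · C(10,6+1) = 128 · 120 = 15360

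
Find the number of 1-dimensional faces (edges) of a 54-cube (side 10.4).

An n-cube has n·2^(n-1) edges. With n = 54: 54·9007199254740992 = 486388759756013568.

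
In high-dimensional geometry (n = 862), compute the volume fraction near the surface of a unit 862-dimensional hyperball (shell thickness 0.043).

1 - (1-0.043)^862 ≈ 1 - 3.516e-17 ≈ 100.000000%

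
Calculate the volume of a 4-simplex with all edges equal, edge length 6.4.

V = (6.4^4 / 4!) · √((4+1) / 2^4) ≈ 39.0781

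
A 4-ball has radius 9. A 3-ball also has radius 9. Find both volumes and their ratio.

V_4(9) ≈ 32377.2. V_3(9) ≈ 3053.63. Ratio V_4/V_3 ≈ 10.6.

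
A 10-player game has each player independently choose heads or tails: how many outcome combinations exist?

An n-cube has 2^n vertices; for n = 10 that is 2^10 = 1024.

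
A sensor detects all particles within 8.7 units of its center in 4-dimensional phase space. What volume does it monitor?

V_4(8.7) = π^(4/2) · (8.7)^4 / Γ(4/2 + 1) ≈ 28271.4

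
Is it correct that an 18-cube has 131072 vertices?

False. The 18-cube has 2^18 = 262144 vertices.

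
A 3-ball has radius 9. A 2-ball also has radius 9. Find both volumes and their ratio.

V_3(9) ≈ 3053.63. V_2(9) ≈ 254.469. Ratio V_3/V_2 ≈ 12.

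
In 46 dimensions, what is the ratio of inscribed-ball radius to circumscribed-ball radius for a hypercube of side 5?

For an n-cube of any side s, the inradius is s/2 and the circumradius is s√n/2, so the ratio is 1/√46 ≈ 0.147442.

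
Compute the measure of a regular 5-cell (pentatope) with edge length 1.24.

V = (1.24^4 / 4!) · √((4+1) / 2^4) ≈ 0.0550682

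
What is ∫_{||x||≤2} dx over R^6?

The n-ball volume is π^(n/2)·r^n/Γ(n/2+1). With n=6, r=2: V = 32·π^3/3 ≈ 330.734.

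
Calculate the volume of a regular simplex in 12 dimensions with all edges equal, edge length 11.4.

V_12 = √(13) · 11.4^12 / (12! · 2^(12/2)) ≈ 566.647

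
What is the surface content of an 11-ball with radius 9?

|∂B_11(9)| = 8264970432·π^5/35 ≈ 7.22641e+10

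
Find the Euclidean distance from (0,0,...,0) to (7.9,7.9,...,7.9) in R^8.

d = √(7.9² + 7.9² + ... + 7.9²) [8 terms] = √(8·7.9²) = 7.9√8 ≈ 22.3446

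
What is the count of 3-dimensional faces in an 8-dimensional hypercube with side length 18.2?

Number of 3-faces = C(8,3) · 2^(8-3) = 56 · 32 = 1792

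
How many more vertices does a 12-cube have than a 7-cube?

The 12-cube has 2^12 = 4096 vertices. The 7-cube has 2^7 = 128 vertices. Difference: 4096 - 128 = 3968.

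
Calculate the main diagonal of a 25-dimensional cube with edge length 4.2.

||(4.2,4.2,...,4.2)|| = √(25)·4.2 = 21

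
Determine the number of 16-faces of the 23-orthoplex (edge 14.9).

Number of 16-faces = 2^(16+1) · C(23,16+1) = 131072 · 100947 = 13231325184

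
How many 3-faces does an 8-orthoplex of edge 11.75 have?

An n-cross-polytope has 2^(k+1)·C(n,k+1) k-faces. Here 2^4·C(8,4) = 16·70 = 1120.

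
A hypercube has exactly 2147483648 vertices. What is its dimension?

Since 2^n = 2147483648, we have n = 31.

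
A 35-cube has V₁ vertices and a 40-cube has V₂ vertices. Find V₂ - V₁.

V₁ = 2^35 = 34359738368. V₂ = 2^40 = 1099511627776. V₂ - V₁ = 1065151889408.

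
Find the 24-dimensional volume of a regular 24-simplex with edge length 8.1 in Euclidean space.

Volume = 8.1^24 · √(25/2^24) / 24! ≈ 1.25183e-05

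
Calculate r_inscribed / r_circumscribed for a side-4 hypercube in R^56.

r_in = 4/2 (half the side); r_out = 4√56/2 (half the diagonal). Ratio = 1/√56 ≈ 0.133631.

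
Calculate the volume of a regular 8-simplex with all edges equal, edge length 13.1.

V_8 = √(9) · 13.1^8 / (8! · 2^(8/2)) ≈ 4033.21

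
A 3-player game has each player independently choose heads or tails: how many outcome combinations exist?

Each vertex is a binary string of length 3, so there are 2^3 = 8.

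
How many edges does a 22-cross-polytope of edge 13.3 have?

An n-cross-polytope has 2^(k+1)·C(n,k+1) k-faces. Here 2^2·C(22,2) = 4·231 = 924.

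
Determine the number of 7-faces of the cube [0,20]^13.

An n-cube has C(n,k)·2^(n-k) k-faces. Here C(13,7)·2^6 = 1716·64 = 109824.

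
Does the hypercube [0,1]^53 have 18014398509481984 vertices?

False. The 53-cube has 2^53 = 9007199254740992 vertices.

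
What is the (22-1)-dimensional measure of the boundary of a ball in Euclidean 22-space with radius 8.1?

S = n·V_n(r)/r = 22·V_22(8.1)/8.1 (volume-to-surface relation), giving 1.94134e+18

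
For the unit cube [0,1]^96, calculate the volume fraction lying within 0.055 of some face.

1 - (1 - 2·0.055)^96 = 1 - 0.89^96 ≈ 0.999986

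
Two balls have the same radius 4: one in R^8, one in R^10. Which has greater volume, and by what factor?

V_8(4) ≈ 265992, V_10(4) ≈ 2.67404e+06. The 10-ball is larger by a factor of 10.05.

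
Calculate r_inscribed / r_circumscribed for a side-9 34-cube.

r_in = 9/2 (half the side); r_out = 9√34/2 (half the diagonal). Ratio = 1/√34 ≈ 0.171499.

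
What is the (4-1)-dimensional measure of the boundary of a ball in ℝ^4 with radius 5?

S_4(5) = 2·π^(4/2)·(5)^3 / Γ(4/2) = 250·π^2 ≈ 2467.4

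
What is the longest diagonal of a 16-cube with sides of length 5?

d = √(5² + 5² + ... + 5²) [16 terms] = √(16·5²) = 5√16 = 20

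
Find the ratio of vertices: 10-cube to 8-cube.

The 10-cube has 2^10 = 1024 vertices. The 8-cube has 2^8 = 256 vertices. Ratio: 1024/256 = 4.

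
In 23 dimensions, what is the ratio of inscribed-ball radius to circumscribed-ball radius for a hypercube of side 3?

For an n-cube of any side s, the inradius is s/2 and the circumradius is s√n/2, so the ratio is 1/√23 ≈ 0.208514.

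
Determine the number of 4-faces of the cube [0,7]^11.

Choose 4 of 11 axes to span the face (C(11,4) = 330 ways), then fix each of the remaining 7 coordinates at one of its two extreme values (2^7 = 128 ways): 330·128 = 42240.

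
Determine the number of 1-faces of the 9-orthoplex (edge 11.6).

An n-cross-polytope has 2^(k+1)·C(n,k+1) k-faces. Here 2^2·C(9,2) = 4·36 = 144.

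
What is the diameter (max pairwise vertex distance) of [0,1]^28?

||(1,1,...,1)|| = √(28)·1 ≈ 5.2915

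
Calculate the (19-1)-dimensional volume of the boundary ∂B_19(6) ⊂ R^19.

S_19(6) = 2·π^(19/2)·(6)^18 / Γ(19/2) = 1283918464548864·π^9/425425 ≈ 8.99629e+13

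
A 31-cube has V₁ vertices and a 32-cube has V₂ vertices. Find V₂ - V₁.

V₁ = 2^31 = 2147483648. V₂ = 2^32 = 4294967296. V₂ - V₁ = 2147483648.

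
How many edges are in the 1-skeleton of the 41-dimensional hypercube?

Each of the 2^41 = 2199023255552 vertices has degree 41; total edges = 41·2^41/2 = 45079976738816.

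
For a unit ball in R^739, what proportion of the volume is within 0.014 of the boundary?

1 - (1-0.014)^739 ≈ 0.99997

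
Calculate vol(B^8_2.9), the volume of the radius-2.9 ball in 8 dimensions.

The n-ball volume is π^(n/2)·r^n/Γ(n/2+1). With n=8, r=2.9: V ≈ 20303.6.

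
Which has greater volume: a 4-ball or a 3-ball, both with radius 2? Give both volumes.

V_4(2) ≈ 78.9568. V_3(2) ≈ 33.5103. The 4-ball is larger.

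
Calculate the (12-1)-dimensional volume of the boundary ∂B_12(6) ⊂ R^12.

The surface area of an n-ball is 2π^(n/2) r^(n-1) / Γ(n/2). For n=12, r=6: 30233088·π^6/5 ≈ 5.81315e+09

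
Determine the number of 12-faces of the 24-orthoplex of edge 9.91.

f_12(24-orthoplex) = 2^13 · (24 choose 13) = 20448411648.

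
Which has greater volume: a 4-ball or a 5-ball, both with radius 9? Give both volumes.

V_4(9) ≈ 32377.2. V_5(9) ≈ 310821. The 5-ball is larger.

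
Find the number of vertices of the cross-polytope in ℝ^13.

Number of 0-faces = 2^(0+1) · C(13,0+1) = 2 · 13 = 26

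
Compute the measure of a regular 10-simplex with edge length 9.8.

V_10 = √(11) · 9.8^10 / (10! · 2^(10/2)) ≈ 233.369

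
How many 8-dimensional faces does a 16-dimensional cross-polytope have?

An n-cross-polytope has 2^(k+1)·C(n,k+1) k-faces. Here 2^9·C(16,9) = 512·11440 = 5857280.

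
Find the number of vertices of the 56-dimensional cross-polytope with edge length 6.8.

The 56-dimensional cross-polytope has 2n = 2·56 = 112 vertices.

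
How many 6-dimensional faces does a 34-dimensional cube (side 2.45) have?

Choose 6 of 34 axes to span the face (C(34,6) = 1344904 ways), then fix each of the remaining 28 coordinates at one of its two extreme values (2^28 = 268435456 ways): 1344904·268435456 = 361019918516224.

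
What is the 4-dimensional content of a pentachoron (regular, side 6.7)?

V_4 = √(5) · 6.7^4 / (4! · 2^(4/2)) ≈ 46.9367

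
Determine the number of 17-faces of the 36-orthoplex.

Number of 17-faces = 2^(17+1) · C(36,17+1) = 262144 · 9075135300 = 2378992268083200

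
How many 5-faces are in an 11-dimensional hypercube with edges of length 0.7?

f_5(11-cube) = (11 choose 5) · 2^6 = 29568.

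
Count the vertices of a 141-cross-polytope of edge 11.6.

Number of vertices = 2n = 282.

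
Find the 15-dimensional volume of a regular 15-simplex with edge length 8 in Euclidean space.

V_15 = √(16) · 8^15 / (15! · 2^(15/2)) ≈ 0.594546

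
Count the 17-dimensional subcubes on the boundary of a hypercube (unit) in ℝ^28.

f_17(28-cube) = (28 choose 17) · 2^11 = 43979120640.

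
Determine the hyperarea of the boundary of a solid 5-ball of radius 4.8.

The surface area of an n-ball is 2π^(n/2) r^(n-1) / Γ(n/2). For n=5, r=4.8: 13971.2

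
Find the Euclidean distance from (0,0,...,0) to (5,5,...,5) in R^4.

The space diagonal of an n-cube of side s is s√n. Here 5·√4 = 10.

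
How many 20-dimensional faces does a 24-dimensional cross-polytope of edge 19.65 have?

f_20(24-orthoplex) = 2^21 · (24 choose 21) = 4244635648.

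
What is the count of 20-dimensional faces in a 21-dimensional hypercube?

f_20(21-cube) = (21 choose 20) · 2^1 = 42.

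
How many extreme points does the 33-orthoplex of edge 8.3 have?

The vertices are ±e_1, ..., ±e_33, so there are 2·33 = 66.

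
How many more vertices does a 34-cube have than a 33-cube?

The 34-cube has 2^34 = 17179869184 vertices. The 33-cube has 2^33 = 8589934592 vertices. Difference: 17179869184 - 8589934592 = 8589934592.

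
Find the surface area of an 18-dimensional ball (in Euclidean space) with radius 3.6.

S_18(3.6) = 2·π^(18/2)·(3.6)^17 / Γ(18/2) ≈ 4.23644e+09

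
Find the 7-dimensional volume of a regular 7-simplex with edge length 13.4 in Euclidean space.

V_7 = √(8) · 13.4^7 / (7! · 2^(7/2)) ≈ 3848.07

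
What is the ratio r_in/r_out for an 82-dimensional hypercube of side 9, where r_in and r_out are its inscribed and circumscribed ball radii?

For an n-cube of any side s, the inradius is s/2 and the circumradius is s√n/2, so the ratio is 1/√82 ≈ 0.110432.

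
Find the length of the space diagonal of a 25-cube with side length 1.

||(1,1,...,1)|| = √(25)·1 = 5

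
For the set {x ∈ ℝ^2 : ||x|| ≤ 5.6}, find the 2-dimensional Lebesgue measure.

V_2(5.6) = π^(2/2) · (5.6)^2 / Γ(2/2 + 1) ≈ 98.5203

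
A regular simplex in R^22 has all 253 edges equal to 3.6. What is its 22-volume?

For a regular n-simplex with edge a, V = (a^n / n!)·√((n+1)/2^n). With a=3.6, n=22: V ≈ 3.6093e-12.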